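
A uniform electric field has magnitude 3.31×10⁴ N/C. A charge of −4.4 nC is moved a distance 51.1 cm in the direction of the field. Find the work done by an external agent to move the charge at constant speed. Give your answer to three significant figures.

7.44×10⁻⁵ J

The potential change for a displacement 51.1 cm in the direction of the field is ΔV = −Ed = -1.69×10⁴ V.
W_ext = qΔV = 7.44×10⁻⁵ J.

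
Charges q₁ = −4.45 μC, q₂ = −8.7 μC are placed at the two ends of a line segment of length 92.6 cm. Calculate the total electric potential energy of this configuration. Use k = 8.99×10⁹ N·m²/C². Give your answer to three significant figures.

The work to assemble the configuration equals its total potential energy, U = Σ kqᵢqⱼ/rᵢⱼ over all pairs.
The separation is r = 0.926 m.
U = (0.376) = 0.376 J.

0.376 J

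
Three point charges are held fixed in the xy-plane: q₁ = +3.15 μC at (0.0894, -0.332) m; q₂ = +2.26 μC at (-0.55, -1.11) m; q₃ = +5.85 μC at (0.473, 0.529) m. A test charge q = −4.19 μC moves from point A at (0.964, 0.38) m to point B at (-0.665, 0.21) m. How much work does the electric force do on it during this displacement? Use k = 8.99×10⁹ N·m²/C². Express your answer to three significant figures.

The work done by the electric force is W_field = −ΔU = −q(V_B − V_A) = q(V_A − V_B).
At A: distances to the source charges are 1.13 m, 2.12 m, 0.513 m; V_A = Σ kqᵢ/rᵢ = 1.37×10⁵ V.
At B: distances to the source charges are 0.929 m, 1.32 m, 1.18 m; V_B = Σ kqᵢ/rᵢ = 9.03×10⁴ V.
ΔV = V_B − V_A = -4.69×10⁴ V.
W_field = −qΔV = −(-4.19×10⁻⁶ C)(-4.69×10⁴ V) = -0.196 J.

-0.196 J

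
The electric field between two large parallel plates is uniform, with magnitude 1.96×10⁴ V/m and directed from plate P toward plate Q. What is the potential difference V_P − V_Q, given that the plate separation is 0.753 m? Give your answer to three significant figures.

In a uniform field, potential decreases in the direction of E: ΔV = −E·d for a displacement d parallel to E.
Going from Q to P is a displacement of 0.753 m opposite to the field, so V_P − V_Q = +Ed = 1.48×10⁴ V.

1.48×10⁴ V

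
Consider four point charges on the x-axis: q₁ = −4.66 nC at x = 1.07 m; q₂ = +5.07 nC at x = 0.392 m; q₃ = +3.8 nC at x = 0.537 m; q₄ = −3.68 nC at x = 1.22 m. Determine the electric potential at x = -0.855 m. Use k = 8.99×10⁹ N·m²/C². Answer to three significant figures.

Electric potential is a scalar, so the contributions from each charge add algebraically: V = Σ kqᵢ/rᵢ.
Distances from the field point to each charge: r₁ = 1.93 m, r₂ = 1.25 m, r₃ = 1.39 m, r₄ = 2.08 m.
V = k[(-4.66×10⁻⁹)/(1.93) + (5.07×10⁻⁹)/(1.25) + (3.80×10⁻⁹)/(1.39) + (-3.68×10⁻⁹)/(2.08)] = 23.4 V.

23.4 V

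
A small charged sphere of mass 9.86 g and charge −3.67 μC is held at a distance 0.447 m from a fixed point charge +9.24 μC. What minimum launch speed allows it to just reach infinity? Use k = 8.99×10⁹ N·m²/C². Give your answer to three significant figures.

11.8 m/s

To just escape, total mechanical energy must reach zero at infinity: ½mv²_min + U = 0, so ½mv²_min = −U = |kQq|/r.
|U| = |kQq|/r = (8.99×10⁹ N·m²/C²)(9.24×10⁻⁶)(3.67×10⁻⁶)/(0.447) = 0.682 J.
v_min = √(2|U|/m) = √(2·0.682/9.86×10⁻³) = 11.8 m/s.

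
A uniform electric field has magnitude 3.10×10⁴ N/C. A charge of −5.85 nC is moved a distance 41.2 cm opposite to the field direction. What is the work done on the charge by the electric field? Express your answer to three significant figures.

The potential change for a displacement 41.2 cm opposite to the field direction is ΔV = +Ed = 1.28×10⁴ V.
W_field = −qΔV = 7.47×10⁻⁵ J.

7.47×10⁻⁵ J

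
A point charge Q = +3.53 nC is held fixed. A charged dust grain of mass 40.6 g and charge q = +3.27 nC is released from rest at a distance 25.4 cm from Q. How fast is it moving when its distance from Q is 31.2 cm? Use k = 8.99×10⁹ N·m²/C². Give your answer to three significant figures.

1.93×10⁻³ m/s

Only the electrostatic force acts, so mechanical energy is conserved: ½mv² = U₁ − U₂ = kQq(1/r₁ − 1/r₂).
U₁ − U₂ = (8.99×10⁹ N·m²/C²)(3.53×10⁻⁹ C)(3.27×10⁻⁹ C)(1/0.254 − 1/0.312) = 7.59×10⁻⁸ J.
v = √(2·7.59×10⁻⁸/0.0406) = 1.93×10⁻³ m/s.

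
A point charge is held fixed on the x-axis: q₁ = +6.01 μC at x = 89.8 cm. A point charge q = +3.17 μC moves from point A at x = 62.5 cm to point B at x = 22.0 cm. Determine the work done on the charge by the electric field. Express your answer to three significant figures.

The work done by the electric force is W_field = −ΔU = −q(V_B − V_A) = q(V_A − V_B).
At A: distance to the source charge is 0.273 m; V_A = kq₁/r = 1.98×10⁵ V.
At B: distance to the source charge is 0.678 m; V_B = kq₁/r = 7.97×10⁴ V.
ΔV = V_B − V_A = -1.18×10⁵ V.
W_field = −qΔV = −(3.17×10⁻⁶ C)(-1.18×10⁵ V) = 0.375 J.

0.375 J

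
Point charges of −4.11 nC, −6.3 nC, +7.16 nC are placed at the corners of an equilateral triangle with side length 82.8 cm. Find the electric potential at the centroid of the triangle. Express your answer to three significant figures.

Electric potential is a scalar, so the contributions from each charge add algebraically: V = Σ kqᵢ/rᵢ.
The distance from each vertex to the centroid is a/√3 = 0.478 m.
V = k[(-4.11×10⁻⁹)/(0.478) + (-6.30×10⁻⁹)/(0.478) + (7.16×10⁻⁹)/(0.478)] = -61.1 V.

-61.1 V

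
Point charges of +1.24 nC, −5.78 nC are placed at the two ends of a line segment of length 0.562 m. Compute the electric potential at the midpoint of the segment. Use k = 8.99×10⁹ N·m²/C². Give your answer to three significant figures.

Electric potential is a scalar, so the contributions from each charge add algebraically: V = Σ kqᵢ/rᵢ.
Each charge is 0.281 m from the midpoint.
V = k[(1.24×10⁻⁹)/(0.281) + (-5.78×10⁻⁹)/(0.281)] = -145 V.

-145 V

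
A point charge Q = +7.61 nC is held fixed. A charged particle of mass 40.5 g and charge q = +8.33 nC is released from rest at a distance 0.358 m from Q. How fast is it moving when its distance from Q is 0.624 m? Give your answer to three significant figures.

5.79×10⁻³ m/s

Only the electrostatic force acts, so mechanical energy is conserved: ½mv² = U₁ − U₂ = kQq(1/r₁ − 1/r₂).
U₁ − U₂ = (8.99×10⁹ N·m²/C²)(7.61×10⁻⁹ C)(8.33×10⁻⁹ C)(1/0.358 − 1/0.624) = 6.79×10⁻⁷ J.
v = √(2·6.79×10⁻⁷/0.0405) = 5.79×10⁻³ m/s.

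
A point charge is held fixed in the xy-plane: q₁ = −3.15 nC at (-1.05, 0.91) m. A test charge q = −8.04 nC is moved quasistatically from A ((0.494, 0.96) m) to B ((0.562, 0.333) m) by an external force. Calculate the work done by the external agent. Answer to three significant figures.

For quasistatic motion the external work equals the change in potential energy: W_ext = qΔV = q(V_B − V_A).
At A: distance to the source charge is 1.54 m; V_A = kq₁/r = -18.3 V.
At B: distance to the source charge is 1.71 m; V_B = kq₁/r = -16.5 V.
ΔV = V_B − V_A = 1.79 V.
W_ext = qΔV = (-8.04×10⁻⁹ C)(1.79 V) = -1.44×10⁻⁸ J.

-1.44×10⁻⁸ J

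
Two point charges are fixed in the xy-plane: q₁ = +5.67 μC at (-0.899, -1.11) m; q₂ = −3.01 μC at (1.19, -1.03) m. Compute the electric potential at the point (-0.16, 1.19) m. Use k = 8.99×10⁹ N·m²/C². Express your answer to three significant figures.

1.07×10⁴ V

The total potential is the scalar sum of each charge's contribution, V = Σ kqᵢ/rᵢ.
Distances from the field point to each charge: r₁ = 2.42 m, r₂ = 2.60 m.
V = k[(5.67×10⁻⁶)/(2.42) + (-3.01×10⁻⁶)/(2.60)] = 1.07×10⁴ V.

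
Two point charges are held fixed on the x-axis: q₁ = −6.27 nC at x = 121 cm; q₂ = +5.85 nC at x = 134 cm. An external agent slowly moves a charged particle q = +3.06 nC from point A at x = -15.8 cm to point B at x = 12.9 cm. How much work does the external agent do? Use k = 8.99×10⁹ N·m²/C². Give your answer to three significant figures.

-8.01×10⁻⁹ J

For quasistatic motion the external work equals the change in potential energy: W_ext = qΔV = q(V_B − V_A).
At A: distances to the source charges are 1.37 m, 1.50 m; V_A = Σ kqᵢ/rᵢ = -6.10 V.
At B: distances to the source charges are 1.08 m, 1.21 m; V_B = Σ kqᵢ/rᵢ = -8.72 V.
ΔV = V_B − V_A = -2.62 V.
W_ext = qΔV = (3.06×10⁻⁹ C)(-2.62 V) = -8.01×10⁻⁹ J.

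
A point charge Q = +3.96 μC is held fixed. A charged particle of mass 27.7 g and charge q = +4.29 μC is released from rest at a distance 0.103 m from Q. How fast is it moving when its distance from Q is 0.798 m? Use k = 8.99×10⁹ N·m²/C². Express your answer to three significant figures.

Only the electrostatic force acts, so mechanical energy is conserved: ½mv² = U₁ − U₂ = kQq(1/r₁ − 1/r₂).
U₁ − U₂ = (8.99×10⁹ N·m²/C²)(3.96×10⁻⁶ C)(4.29×10⁻⁶ C)(1/0.103 − 1/0.798) = 1.29 J.
v = √(2·1.29/0.0277) = 9.66 m/s.

9.66 m/s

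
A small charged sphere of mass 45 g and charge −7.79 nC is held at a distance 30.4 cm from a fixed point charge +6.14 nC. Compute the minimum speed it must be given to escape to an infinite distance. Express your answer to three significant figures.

7.93×10⁻³ m/s

To just escape, total mechanical energy must reach zero at infinity: ½mv²_min + U = 0, so ½mv²_min = −U = |kQq|/r.
|U| = |kQq|/r = (8.99×10⁹ N·m²/C²)(6.14×10⁻⁹)(7.79×10⁻⁹)/(0.304) = 1.41×10⁻⁶ J.
v_min = √(2|U|/m) = √(2·1.41×10⁻⁶/0.0450) = 7.93×10⁻³ m/s.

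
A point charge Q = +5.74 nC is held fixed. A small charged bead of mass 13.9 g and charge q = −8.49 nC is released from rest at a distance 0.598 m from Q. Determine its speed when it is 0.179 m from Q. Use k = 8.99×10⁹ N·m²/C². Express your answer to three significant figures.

0.0157 m/s

Only the electrostatic force acts, so mechanical energy is conserved: ½mv² = U₁ − U₂ = kQq(1/r₁ − 1/r₂).
U₁ − U₂ = (8.99×10⁹ N·m²/C²)(5.74×10⁻⁹ C)(-8.49×10⁻⁹ C)(1/0.598 − 1/0.179) = 1.71×10⁻⁶ J.
v = √(2·1.71×10⁻⁶/0.0139) = 0.0157 m/s.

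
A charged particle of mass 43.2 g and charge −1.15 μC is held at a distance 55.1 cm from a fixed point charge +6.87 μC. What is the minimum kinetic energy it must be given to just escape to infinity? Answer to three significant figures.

0.129 J

To just escape, total mechanical energy must reach zero at infinity: ½mv²_min + U = 0, so ½mv²_min = −U = |kQq|/r.
|U| = |kQq|/r = (8.99×10⁹ N·m²/C²)(6.87×10⁻⁶)(1.15×10⁻⁶)/(0.551) = 0.129 J.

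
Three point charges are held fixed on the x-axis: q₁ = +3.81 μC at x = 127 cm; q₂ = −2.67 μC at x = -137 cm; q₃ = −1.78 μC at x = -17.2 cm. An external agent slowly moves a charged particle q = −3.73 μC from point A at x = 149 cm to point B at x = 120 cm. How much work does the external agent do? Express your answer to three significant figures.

-1.23 J

For quasistatic motion the external work equals the change in potential energy: W_ext = qΔV = q(V_B − V_A).
At A: distances to the source charges are 0.220 m, 2.86 m, 1.66 m; V_A = Σ kqᵢ/rᵢ = 1.38×10⁵ V.
At B: distances to the source charges are 0.0700 m, 2.57 m, 1.37 m; V_B = Σ kqᵢ/rᵢ = 4.68×10⁵ V.
ΔV = V_B − V_A = 3.31×10⁵ V.
W_ext = qΔV = (-3.73×10⁻⁶ C)(3.31×10⁵ V) = -1.23 J.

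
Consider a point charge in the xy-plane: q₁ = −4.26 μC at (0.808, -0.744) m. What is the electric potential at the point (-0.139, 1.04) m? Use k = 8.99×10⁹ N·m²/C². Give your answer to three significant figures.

The total potential is the scalar sum of each charge's contribution, V = Σ kqᵢ/rᵢ.
Distances from the field point to each charge: r₁ = 2.02 m.
V = k[(-4.26×10⁻⁶)/(2.02)] = -1.90×10⁴ V.

-1.90×10⁴ V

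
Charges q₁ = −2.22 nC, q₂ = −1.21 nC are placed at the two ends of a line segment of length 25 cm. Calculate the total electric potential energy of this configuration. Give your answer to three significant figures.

9.66×10⁻⁸ J

The assembly work is the sum of pairwise potential energies, U = Σ_{i<j} kqᵢqⱼ/rᵢⱼ.
The separation is r = 0.250 m.
U = (9.66×10⁻⁸) = 9.66×10⁻⁸ J.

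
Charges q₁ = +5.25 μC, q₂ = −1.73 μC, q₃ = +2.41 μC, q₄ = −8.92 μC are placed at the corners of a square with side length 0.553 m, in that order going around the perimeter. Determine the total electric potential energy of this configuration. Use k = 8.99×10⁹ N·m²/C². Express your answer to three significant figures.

-1.00 J

The work to assemble the configuration equals its total potential energy, U = Σ kqᵢqⱼ/rᵢⱼ over all pairs.
The four side pairs have separation 0.553 m and the two diagonal pairs 0.782 m.
Summing all 6 pair terms gives U = -1.00 J.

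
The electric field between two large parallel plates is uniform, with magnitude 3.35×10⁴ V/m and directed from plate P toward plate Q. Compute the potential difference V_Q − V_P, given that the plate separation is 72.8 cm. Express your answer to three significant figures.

-2.44×10⁴ V

In a uniform field, potential decreases in the direction of E: ΔV = −E·d for a displacement d parallel to E.
Going from P to Q is a displacement of 72.8 cm along the field, so V_Q − V_P = −Ed = -2.44×10⁴ V.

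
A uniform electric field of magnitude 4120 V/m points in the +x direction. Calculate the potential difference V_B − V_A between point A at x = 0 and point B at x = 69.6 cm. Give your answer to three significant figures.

In a uniform field, potential decreases in the direction of E: V_B − V_A = −E·Δx.
V_B − V_A = −(4120 V/m)(0.696 m) = -2870 V.

-2870 V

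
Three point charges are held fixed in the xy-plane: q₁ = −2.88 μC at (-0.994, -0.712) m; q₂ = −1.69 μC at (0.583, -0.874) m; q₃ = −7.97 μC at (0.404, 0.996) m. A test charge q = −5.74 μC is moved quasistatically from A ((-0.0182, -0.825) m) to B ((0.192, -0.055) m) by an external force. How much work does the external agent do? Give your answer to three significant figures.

0.0734 J

For quasistatic motion the external work equals the change in potential energy: W_ext = qΔV = q(V_B − V_A).
At A: distances to the source charges are 0.982 m, 0.603 m, 1.87 m; V_A = Σ kqᵢ/rᵢ = -8.99×10⁴ V.
At B: distances to the source charges are 1.36 m, 0.908 m, 1.07 m; V_B = Σ kqᵢ/rᵢ = -1.03×10⁵ V.
ΔV = V_B − V_A = -1.28×10⁴ V.
W_ext = qΔV = (-5.74×10⁻⁶ C)(-1.28×10⁴ V) = 0.0734 J.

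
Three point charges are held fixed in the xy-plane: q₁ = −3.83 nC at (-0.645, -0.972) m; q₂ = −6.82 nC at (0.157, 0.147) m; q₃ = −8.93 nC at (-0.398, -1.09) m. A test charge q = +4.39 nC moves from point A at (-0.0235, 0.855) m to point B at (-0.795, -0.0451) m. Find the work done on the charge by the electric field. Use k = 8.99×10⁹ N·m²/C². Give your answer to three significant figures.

The work done by the electric force is W_field = −ΔU = −q(V_B − V_A) = q(V_A − V_B).
At A: distances to the source charges are 1.93 m, 0.731 m, 1.98 m; V_A = Σ kqᵢ/rᵢ = -142 V.
At B: distances to the source charges are 0.939 m, 0.971 m, 1.12 m; V_B = Σ kqᵢ/rᵢ = -172 V.
ΔV = V_B − V_A = -29.3 V.
W_field = −qΔV = −(4.39×10⁻⁹ C)(-29.3 V) = 1.29×10⁻⁷ J.

1.29×10⁻⁷ J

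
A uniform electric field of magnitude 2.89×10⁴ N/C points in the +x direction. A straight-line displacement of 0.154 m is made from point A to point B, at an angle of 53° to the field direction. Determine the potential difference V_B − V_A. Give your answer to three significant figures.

-2680 V

Only the component of displacement along E changes the potential: ΔV = −E·d·cosθ.
ΔV = −(2.89×10⁴ V/m)(0.154 m)cos53° = -2680 V.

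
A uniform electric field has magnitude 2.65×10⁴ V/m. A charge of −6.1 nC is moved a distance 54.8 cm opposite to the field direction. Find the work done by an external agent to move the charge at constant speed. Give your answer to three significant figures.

The potential change for a displacement 54.8 cm opposite to the field direction is ΔV = +Ed = 1.45×10⁴ V.
W_ext = qΔV = -8.86×10⁻⁵ J.

-8.86×10⁻⁵ J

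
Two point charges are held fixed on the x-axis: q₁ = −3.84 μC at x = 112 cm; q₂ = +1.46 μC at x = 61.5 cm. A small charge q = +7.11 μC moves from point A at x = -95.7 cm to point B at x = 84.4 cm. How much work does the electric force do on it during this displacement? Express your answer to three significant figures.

0.423 J

The work done by the electric force is W_field = −ΔU = −q(V_B − V_A) = q(V_A − V_B).
At A: distances to the source charges are 2.08 m, 1.57 m; V_A = Σ kqᵢ/rᵢ = -8270 V.
At B: distances to the source charges are 0.276 m, 0.229 m; V_B = Σ kqᵢ/rᵢ = -6.78×10⁴ V.
ΔV = V_B − V_A = -5.95×10⁴ V.
W_field = −qΔV = −(7.11×10⁻⁶ C)(-5.95×10⁴ V) = 0.423 J.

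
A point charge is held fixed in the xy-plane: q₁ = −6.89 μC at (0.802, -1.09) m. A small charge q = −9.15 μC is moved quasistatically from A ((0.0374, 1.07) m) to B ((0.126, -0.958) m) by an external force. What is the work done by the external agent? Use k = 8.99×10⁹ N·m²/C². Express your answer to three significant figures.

For quasistatic motion the external work equals the change in potential energy: W_ext = qΔV = q(V_B − V_A).
At A: distance to the source charge is 2.29 m; V_A = kq₁/r = -2.70×10⁴ V.
At B: distance to the source charge is 0.689 m; V_B = kq₁/r = -8.99×10⁴ V.
ΔV = V_B − V_A = -6.29×10⁴ V.
W_ext = qΔV = (-9.15×10⁻⁶ C)(-6.29×10⁴ V) = 0.576 J.

0.576 J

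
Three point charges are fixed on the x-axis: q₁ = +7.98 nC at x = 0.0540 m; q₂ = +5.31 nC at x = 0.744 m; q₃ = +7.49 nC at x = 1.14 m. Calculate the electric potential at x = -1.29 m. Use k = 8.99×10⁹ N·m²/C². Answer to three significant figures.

105 V

The total potential is the scalar sum of each charge's contribution, V = Σ kqᵢ/rᵢ.
Distances from the field point to each charge: r₁ = 1.34 m, r₂ = 2.03 m, r₃ = 2.43 m.
V = k[(7.98×10⁻⁹)/(1.34) + (5.31×10⁻⁹)/(2.03) + (7.49×10⁻⁹)/(2.43)] = 105 V.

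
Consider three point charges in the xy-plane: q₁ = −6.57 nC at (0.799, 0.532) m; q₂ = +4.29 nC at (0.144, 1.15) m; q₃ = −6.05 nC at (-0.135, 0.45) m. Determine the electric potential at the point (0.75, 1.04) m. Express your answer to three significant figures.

The total potential is the scalar sum of each charge's contribution, V = Σ kqᵢ/rᵢ.
Distances from the field point to each charge: r₁ = 0.510 m, r₂ = 0.616 m, r₃ = 1.06 m.
V = k[(-6.57×10⁻⁹)/(0.510) + (4.29×10⁻⁹)/(0.616) + (-6.05×10⁻⁹)/(1.06)] = -104 V.

-104 V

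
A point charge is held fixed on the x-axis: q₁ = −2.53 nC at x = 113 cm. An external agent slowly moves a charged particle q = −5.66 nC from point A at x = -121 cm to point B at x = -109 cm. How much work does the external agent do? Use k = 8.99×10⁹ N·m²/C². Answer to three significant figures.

2.97×10⁻⁹ J

For quasistatic motion the external work equals the change in potential energy: W_ext = qΔV = q(V_B − V_A).
At A: distance to the source charge is 2.34 m; V_A = kq₁/r = -9.72 V.
At B: distance to the source charge is 2.22 m; V_B = kq₁/r = -10.2 V.
ΔV = V_B − V_A = -0.525 V.
W_ext = qΔV = (-5.66×10⁻⁹ C)(-0.525 V) = 2.97×10⁻⁹ J.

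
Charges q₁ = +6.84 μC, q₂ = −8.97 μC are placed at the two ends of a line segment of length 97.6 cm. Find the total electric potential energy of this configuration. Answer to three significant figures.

The assembly work is the sum of pairwise potential energies, U = Σ_{i<j} kqᵢqⱼ/rᵢⱼ.
The separation is r = 0.976 m.
U = (-0.565) = -0.565 J.

-0.565 J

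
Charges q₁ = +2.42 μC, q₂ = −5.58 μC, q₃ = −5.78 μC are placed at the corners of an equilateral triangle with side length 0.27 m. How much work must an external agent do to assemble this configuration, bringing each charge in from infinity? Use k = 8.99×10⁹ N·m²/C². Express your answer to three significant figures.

The assembly work is the sum of pairwise potential energies, U = Σ_{i<j} kqᵢqⱼ/rᵢⱼ.
All three pair separations equal the side length, 0.270 m.
U = (-0.450) + (-0.466) + (1.07) = 0.159 J.

0.159 J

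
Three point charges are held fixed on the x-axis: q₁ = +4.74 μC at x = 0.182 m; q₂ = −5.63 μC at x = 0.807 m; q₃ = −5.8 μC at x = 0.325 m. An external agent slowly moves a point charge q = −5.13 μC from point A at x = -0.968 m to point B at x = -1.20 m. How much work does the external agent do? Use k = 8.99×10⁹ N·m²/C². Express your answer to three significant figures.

-0.0165 J

For quasistatic motion the external work equals the change in potential energy: W_ext = qΔV = q(V_B − V_A).
At A: distances to the source charges are 1.15 m, 1.77 m, 1.29 m; V_A = Σ kqᵢ/rᵢ = -3.18×10⁴ V.
At B: distances to the source charges are 1.38 m, 2.01 m, 1.52 m; V_B = Σ kqᵢ/rᵢ = -2.86×10⁴ V.
ΔV = V_B − V_A = 3210 V.
W_ext = qΔV = (-5.13×10⁻⁶ C)(3210 V) = -0.0165 J.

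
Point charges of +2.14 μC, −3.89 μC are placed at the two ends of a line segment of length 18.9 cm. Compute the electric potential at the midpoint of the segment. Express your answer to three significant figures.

-1.66×10⁵ V

Electric potential is a scalar, so the contributions from each charge add algebraically: V = Σ kqᵢ/rᵢ.
Each charge is 0.0945 m from the midpoint.
V = k[(2.14×10⁻⁶)/(0.0945) + (-3.89×10⁻⁶)/(0.0945)] = -1.66×10⁵ V.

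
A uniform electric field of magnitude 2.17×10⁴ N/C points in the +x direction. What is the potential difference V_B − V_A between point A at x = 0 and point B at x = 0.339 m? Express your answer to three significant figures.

In a uniform field, potential decreases in the direction of E: V_B − V_A = −E·Δx.
V_B − V_A = −(2.17×10⁴ V/m)(0.339 m) = -7360 V.

-7360 V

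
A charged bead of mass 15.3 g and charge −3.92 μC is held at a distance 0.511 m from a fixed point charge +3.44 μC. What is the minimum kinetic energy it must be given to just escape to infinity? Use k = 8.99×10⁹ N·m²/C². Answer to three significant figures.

0.237 J

To just escape, total mechanical energy must reach zero at infinity: ½mv²_min + U = 0, so ½mv²_min = −U = |kQq|/r.
|U| = |kQq|/r = (8.99×10⁹ N·m²/C²)(3.44×10⁻⁶)(3.92×10⁻⁶)/(0.511) = 0.237 J.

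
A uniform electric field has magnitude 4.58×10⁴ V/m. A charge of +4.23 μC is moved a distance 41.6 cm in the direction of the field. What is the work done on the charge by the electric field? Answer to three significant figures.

The potential change for a displacement 41.6 cm in the direction of the field is ΔV = −Ed = -1.91×10⁴ V.
W_field = −qΔV = 0.0806 J.

0.0806 J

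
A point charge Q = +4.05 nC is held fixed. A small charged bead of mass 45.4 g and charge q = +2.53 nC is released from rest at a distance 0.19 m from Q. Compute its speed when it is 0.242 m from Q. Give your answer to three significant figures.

2.14×10⁻³ m/s

Only the electrostatic force acts, so mechanical energy is conserved: ½mv² = U₁ − U₂ = kQq(1/r₁ − 1/r₂).
U₁ − U₂ = (8.99×10⁹ N·m²/C²)(4.05×10⁻⁹ C)(2.53×10⁻⁹ C)(1/0.190 − 1/0.242) = 1.04×10⁻⁷ J.
v = √(2·1.04×10⁻⁷/0.0454) = 2.14×10⁻³ m/s.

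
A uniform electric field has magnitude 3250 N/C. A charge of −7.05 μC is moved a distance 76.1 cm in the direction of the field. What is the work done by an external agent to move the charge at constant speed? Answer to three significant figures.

0.0174 J

The potential change for a displacement 76.1 cm in the direction of the field is ΔV = −Ed = -2470 V.
W_ext = qΔV = 0.0174 J.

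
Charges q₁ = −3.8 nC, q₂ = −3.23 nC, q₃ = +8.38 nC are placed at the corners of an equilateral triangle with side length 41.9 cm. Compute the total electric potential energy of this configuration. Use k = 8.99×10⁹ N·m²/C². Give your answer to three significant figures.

-1.00×10⁻⁶ J

The assembly work is the sum of pairwise potential energies, U = Σ_{i<j} kqᵢqⱼ/rᵢⱼ.
All three pair separations equal the side length, 0.419 m.
U = (2.63×10⁻⁷) + (-6.83×10⁻⁷) + (-5.81×10⁻⁷) = -1.00×10⁻⁶ J.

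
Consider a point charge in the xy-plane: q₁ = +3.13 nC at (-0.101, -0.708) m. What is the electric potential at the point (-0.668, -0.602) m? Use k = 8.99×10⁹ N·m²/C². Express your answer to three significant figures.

48.8 V

Electric potential is a scalar, so the contributions from each charge add algebraically: V = Σ kqᵢ/rᵢ.
Distances from the field point to each charge: r₁ = 0.577 m.
V = k[(3.13×10⁻⁹)/(0.577)] = 48.8 V.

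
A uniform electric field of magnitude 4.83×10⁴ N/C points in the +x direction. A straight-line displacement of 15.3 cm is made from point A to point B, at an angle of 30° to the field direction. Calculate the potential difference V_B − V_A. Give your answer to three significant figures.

-6400 V

Only the component of displacement along E changes the potential: ΔV = −E·d·cosθ.
ΔV = −(4.83×10⁴ V/m)(0.153 m)cos30° = -6400 V.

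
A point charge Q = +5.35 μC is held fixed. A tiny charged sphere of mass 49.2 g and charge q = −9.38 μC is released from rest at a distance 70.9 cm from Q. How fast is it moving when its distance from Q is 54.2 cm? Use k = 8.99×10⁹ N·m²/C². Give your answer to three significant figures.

Only the electrostatic force acts, so mechanical energy is conserved: ½mv² = U₁ − U₂ = kQq(1/r₁ − 1/r₂).
U₁ − U₂ = (8.99×10⁹ N·m²/C²)(5.35×10⁻⁶ C)(-9.38×10⁻⁶ C)(1/0.709 − 1/0.542) = 0.196 J.
v = √(2·0.196/0.0492) = 2.82 m/s.

2.82 m/s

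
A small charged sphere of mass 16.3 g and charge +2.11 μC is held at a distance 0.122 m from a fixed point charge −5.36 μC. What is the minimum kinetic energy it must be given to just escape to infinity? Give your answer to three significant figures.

To just escape, total mechanical energy must reach zero at infinity: ½mv²_min + U = 0, so ½mv²_min = −U = |kQq|/r.
|U| = |kQq|/r = (8.99×10⁹ N·m²/C²)(5.36×10⁻⁶)(2.11×10⁻⁶)/(0.122) = 0.833 J.

0.833 J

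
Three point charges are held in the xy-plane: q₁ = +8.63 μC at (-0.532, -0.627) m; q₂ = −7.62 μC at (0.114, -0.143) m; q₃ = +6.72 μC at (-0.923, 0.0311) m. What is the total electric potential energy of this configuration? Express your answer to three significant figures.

-0.489 J

The assembly work is the sum of pairwise potential energies, U = Σ_{i<j} kqᵢqⱼ/rᵢⱼ.
Pair separations: r₁₂ = 0.807 m, r₁₃ = 0.765 m, r₂₃ = 1.05 m.
U = (-0.732) + (0.681) + (-0.438) = -0.489 J.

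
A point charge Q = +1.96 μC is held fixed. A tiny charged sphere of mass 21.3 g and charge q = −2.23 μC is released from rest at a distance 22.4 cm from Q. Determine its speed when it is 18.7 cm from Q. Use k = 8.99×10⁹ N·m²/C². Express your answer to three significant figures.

1.81 m/s

Only the electrostatic force acts, so mechanical energy is conserved: ½mv² = U₁ − U₂ = kQq(1/r₁ − 1/r₂).
U₁ − U₂ = (8.99×10⁹ N·m²/C²)(1.96×10⁻⁶ C)(-2.23×10⁻⁶ C)(1/0.224 − 1/0.187) = 0.0347 J.
v = √(2·0.0347/0.0213) = 1.81 m/s.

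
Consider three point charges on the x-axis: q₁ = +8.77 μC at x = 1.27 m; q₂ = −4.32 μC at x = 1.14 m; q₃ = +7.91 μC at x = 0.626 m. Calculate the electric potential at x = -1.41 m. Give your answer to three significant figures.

4.91×10⁴ V

The total potential is the scalar sum of each charge's contribution, V = Σ kqᵢ/rᵢ.
Distances from the field point to each charge: r₁ = 2.68 m, r₂ = 2.55 m, r₃ = 2.04 m.
V = k[(8.77×10⁻⁶)/(2.68) + (-4.32×10⁻⁶)/(2.55) + (7.91×10⁻⁶)/(2.04)] = 4.91×10⁴ V.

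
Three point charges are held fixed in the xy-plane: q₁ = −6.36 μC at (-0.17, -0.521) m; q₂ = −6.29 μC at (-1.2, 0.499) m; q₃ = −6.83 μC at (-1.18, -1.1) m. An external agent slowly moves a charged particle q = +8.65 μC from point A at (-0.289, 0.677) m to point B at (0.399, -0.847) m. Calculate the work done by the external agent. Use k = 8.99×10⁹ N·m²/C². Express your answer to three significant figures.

For quasistatic motion the external work equals the change in potential energy: W_ext = qΔV = q(V_B − V_A).
At A: distances to the source charges are 1.20 m, 0.928 m, 1.99 m; V_A = Σ kqᵢ/rᵢ = -1.39×10⁵ V.
At B: distances to the source charges are 0.656 m, 2.09 m, 1.60 m; V_B = Σ kqᵢ/rᵢ = -1.53×10⁵ V.
ΔV = V_B − V_A = -1.33×10⁴ V.
W_ext = qΔV = (8.65×10⁻⁶ C)(-1.33×10⁴ V) = -0.115 J.

-0.115 J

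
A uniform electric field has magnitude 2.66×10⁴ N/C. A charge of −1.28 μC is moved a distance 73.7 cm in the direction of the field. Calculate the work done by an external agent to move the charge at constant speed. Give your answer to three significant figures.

0.0251 J

The potential change for a displacement 73.7 cm in the direction of the field is ΔV = −Ed = -1.96×10⁴ V.
W_ext = qΔV = 0.0251 J.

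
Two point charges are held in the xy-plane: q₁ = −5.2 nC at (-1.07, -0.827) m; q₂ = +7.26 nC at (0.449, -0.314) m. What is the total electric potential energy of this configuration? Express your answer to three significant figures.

The assembly work is the sum of pairwise potential energies, U = Σ_{i<j} kqᵢqⱼ/rᵢⱼ.
Pair separations: r₁₂ = 1.60 m.
U = (-2.12×10⁻⁷) = -2.12×10⁻⁷ J.

-2.12×10⁻⁷ J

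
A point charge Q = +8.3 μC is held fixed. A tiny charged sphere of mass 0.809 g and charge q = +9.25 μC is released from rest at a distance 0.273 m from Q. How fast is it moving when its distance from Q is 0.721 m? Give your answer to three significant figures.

62.3 m/s

Only the electrostatic force acts, so mechanical energy is conserved: ½mv² = U₁ − U₂ = kQq(1/r₁ − 1/r₂).
U₁ − U₂ = (8.99×10⁹ N·m²/C²)(8.30×10⁻⁶ C)(9.25×10⁻⁶ C)(1/0.273 − 1/0.721) = 1.57 J.
v = √(2·1.57/8.09×10⁻⁴) = 62.3 m/s.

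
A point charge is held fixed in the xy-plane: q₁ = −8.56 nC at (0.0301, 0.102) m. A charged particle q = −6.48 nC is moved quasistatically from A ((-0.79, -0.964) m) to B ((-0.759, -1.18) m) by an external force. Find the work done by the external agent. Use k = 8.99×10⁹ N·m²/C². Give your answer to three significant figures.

For quasistatic motion the external work equals the change in potential energy: W_ext = qΔV = q(V_B − V_A).
At A: distance to the source charge is 1.34 m; V_A = kq₁/r = -57.2 V.
At B: distance to the source charge is 1.51 m; V_B = kq₁/r = -51.1 V.
ΔV = V_B − V_A = 6.10 V.
W_ext = qΔV = (-6.48×10⁻⁹ C)(6.10 V) = -3.95×10⁻⁸ J.

-3.95×10⁻⁸ J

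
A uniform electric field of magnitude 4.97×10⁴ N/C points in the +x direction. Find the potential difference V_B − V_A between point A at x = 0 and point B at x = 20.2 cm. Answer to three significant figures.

In a uniform field, potential decreases in the direction of E: V_B − V_A = −E·Δx.
V_B − V_A = −(4.97×10⁴ V/m)(0.202 m) = -1.00×10⁴ V.

-1.00×10⁴ V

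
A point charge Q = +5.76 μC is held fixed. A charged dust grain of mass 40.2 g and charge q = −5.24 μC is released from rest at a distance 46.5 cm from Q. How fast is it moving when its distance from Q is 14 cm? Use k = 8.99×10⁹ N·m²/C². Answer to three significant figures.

Only the electrostatic force acts, so mechanical energy is conserved: ½mv² = U₁ − U₂ = kQq(1/r₁ − 1/r₂).
U₁ − U₂ = (8.99×10⁹ N·m²/C²)(5.76×10⁻⁶ C)(-5.24×10⁻⁶ C)(1/0.465 − 1/0.140) = 1.35 J.
v = √(2·1.35/0.0402) = 8.21 m/s.

8.21 m/s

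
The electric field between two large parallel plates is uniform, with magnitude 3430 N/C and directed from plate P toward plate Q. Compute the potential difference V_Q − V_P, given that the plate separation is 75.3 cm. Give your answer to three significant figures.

In a uniform field, potential decreases in the direction of E: ΔV = −E·d for a displacement d parallel to E.
Going from P to Q is a displacement of 75.3 cm along the field, so V_Q − V_P = −Ed = -2580 V.

-2580 V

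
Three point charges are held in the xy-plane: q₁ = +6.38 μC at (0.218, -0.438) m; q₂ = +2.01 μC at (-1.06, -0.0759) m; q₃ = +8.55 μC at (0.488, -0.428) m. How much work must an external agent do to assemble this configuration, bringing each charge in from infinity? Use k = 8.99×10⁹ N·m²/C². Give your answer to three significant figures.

2.00 J

The work to assemble the configuration equals its total potential energy, U = Σ kqᵢqⱼ/rᵢⱼ over all pairs.
Pair separations: r₁₂ = 1.33 m, r₁₃ = 0.270 m, r₂₃ = 1.59 m.
U = (0.0868) + (1.82) + (0.0973) = 2.00 J.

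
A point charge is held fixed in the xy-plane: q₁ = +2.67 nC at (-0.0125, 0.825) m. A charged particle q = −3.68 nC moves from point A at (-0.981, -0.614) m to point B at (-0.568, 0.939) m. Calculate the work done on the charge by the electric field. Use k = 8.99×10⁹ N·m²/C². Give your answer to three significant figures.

The work done by the electric force is W_field = −ΔU = −q(V_B − V_A) = q(V_A − V_B).
At A: distance to the source charge is 1.73 m; V_A = kq₁/r = 13.8 V.
At B: distance to the source charge is 0.567 m; V_B = kq₁/r = 42.3 V.
ΔV = V_B − V_A = 28.5 V.
W_field = −qΔV = −(-3.68×10⁻⁹ C)(28.5 V) = 1.05×10⁻⁷ J.

1.05×10⁻⁷ J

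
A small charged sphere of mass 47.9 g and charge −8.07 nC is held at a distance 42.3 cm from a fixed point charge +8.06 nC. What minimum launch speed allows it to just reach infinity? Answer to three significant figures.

To just escape, total mechanical energy must reach zero at infinity: ½mv²_min + U = 0, so ½mv²_min = −U = |kQq|/r.
|U| = |kQq|/r = (8.99×10⁹ N·m²/C²)(8.06×10⁻⁹)(8.07×10⁻⁹)/(0.423) = 1.38×10⁻⁶ J.
v_min = √(2|U|/m) = √(2·1.38×10⁻⁶/0.0479) = 7.60×10⁻³ m/s.

7.60×10⁻³ m/s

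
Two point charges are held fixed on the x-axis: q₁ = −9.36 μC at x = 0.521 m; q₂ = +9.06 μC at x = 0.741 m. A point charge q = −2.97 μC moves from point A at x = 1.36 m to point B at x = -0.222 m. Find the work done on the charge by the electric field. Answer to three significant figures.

-0.178 J

The work done by the electric force is W_field = −ΔU = −q(V_B − V_A) = q(V_A − V_B).
At A: distances to the source charges are 0.839 m, 0.619 m; V_A = Σ kqᵢ/rᵢ = 3.13×10⁴ V.
At B: distances to the source charges are 0.743 m, 0.963 m; V_B = Σ kqᵢ/rᵢ = -2.87×10⁴ V.
ΔV = V_B − V_A = -6.00×10⁴ V.
W_field = −qΔV = −(-2.97×10⁻⁶ C)(-6.00×10⁴ V) = -0.178 J.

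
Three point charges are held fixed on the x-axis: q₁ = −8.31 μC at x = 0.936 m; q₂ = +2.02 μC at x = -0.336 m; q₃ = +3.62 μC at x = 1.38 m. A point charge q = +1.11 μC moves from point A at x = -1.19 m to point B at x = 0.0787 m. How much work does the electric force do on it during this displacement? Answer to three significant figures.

0.0190 J

The work done by the electric force is W_field = −ΔU = −q(V_B − V_A) = q(V_A − V_B).
At A: distances to the source charges are 2.13 m, 0.854 m, 2.57 m; V_A = Σ kqᵢ/rᵢ = -1210 V.
At B: distances to the source charges are 0.857 m, 0.415 m, 1.30 m; V_B = Σ kqᵢ/rᵢ = -1.83×10⁴ V.
ΔV = V_B − V_A = -1.71×10⁴ V.
W_field = −qΔV = −(1.11×10⁻⁶ C)(-1.71×10⁴ V) = 0.0190 J.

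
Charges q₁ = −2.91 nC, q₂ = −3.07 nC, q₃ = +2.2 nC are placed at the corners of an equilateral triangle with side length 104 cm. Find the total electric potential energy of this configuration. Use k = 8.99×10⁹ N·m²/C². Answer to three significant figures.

-3.65×10⁻⁸ J

The work to assemble the configuration equals its total potential energy, U = Σ kqᵢqⱼ/rᵢⱼ over all pairs.
All three pair separations equal the side length, 1.04 m.
U = (7.72×10⁻⁸) + (-5.53×10⁻⁸) + (-5.84×10⁻⁸) = -3.65×10⁻⁸ J.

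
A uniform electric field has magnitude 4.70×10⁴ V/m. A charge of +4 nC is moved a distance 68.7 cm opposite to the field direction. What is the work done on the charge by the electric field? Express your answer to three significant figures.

The potential change for a displacement 68.7 cm opposite to the field direction is ΔV = +Ed = 3.23×10⁴ V.
W_field = −qΔV = -1.29×10⁻⁴ J.

-1.29×10⁻⁴ J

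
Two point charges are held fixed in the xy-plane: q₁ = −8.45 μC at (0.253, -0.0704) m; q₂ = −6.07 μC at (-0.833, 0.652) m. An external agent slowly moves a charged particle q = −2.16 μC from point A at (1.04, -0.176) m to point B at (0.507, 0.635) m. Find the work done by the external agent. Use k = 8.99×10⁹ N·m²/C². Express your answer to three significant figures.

For quasistatic motion the external work equals the change in potential energy: W_ext = qΔV = q(V_B − V_A).
At A: distances to the source charges are 0.794 m, 2.05 m; V_A = Σ kqᵢ/rᵢ = -1.22×10⁵ V.
At B: distances to the source charges are 0.750 m, 1.34 m; V_B = Σ kqᵢ/rᵢ = -1.42×10⁵ V.
ΔV = V_B − V_A = -1.97×10⁴ V.
W_ext = qΔV = (-2.16×10⁻⁶ C)(-1.97×10⁴ V) = 0.0426 J.

0.0426 J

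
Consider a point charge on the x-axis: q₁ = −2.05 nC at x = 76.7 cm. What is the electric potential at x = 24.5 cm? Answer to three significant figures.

Electric potential is a scalar, so the contributions from each charge add algebraically: V = Σ kqᵢ/rᵢ.
V = k[(-2.05×10⁻⁹)/(0.522)] = -35.3 V.

-35.3 V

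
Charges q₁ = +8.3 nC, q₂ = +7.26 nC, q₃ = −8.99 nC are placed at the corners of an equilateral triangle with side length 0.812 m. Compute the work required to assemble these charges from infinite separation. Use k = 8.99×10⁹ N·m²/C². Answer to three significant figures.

-8.82×10⁻⁷ J

The assembly work is the sum of pairwise potential energies, U = Σ_{i<j} kqᵢqⱼ/rᵢⱼ.
All three pair separations equal the side length, 0.812 m.
U = (6.67×10⁻⁷) + (-8.26×10⁻⁷) + (-7.23×10⁻⁷) = -8.82×10⁻⁷ J.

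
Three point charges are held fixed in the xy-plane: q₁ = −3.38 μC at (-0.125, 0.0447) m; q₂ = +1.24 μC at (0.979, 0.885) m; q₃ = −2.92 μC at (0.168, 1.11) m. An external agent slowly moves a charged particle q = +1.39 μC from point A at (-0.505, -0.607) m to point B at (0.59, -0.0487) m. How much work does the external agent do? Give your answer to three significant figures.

For quasistatic motion the external work equals the change in potential energy: W_ext = qΔV = q(V_B − V_A).
At A: distances to the source charges are 0.754 m, 2.10 m, 1.84 m; V_A = Σ kqᵢ/rᵢ = -4.92×10⁴ V.
At B: distances to the source charges are 0.721 m, 1.01 m, 1.23 m; V_B = Σ kqᵢ/rᵢ = -5.24×10⁴ V.
ΔV = V_B − V_A = -3190 V.
W_ext = qΔV = (1.39×10⁻⁶ C)(-3190 V) = -4.44×10⁻³ J.

-4.44×10⁻³ J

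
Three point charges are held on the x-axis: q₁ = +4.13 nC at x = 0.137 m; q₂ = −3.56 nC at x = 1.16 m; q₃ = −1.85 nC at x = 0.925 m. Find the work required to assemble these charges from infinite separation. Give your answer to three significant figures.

The assembly work is the sum of pairwise potential energies, U = Σ_{i<j} kqᵢqⱼ/rᵢⱼ.
Pair separations: r₁₂ = 1.02 m, r₁₃ = 0.788 m, r₂₃ = 0.235 m.
U = (-1.29×10⁻⁷) + (-8.72×10⁻⁸) + (2.52×10⁻⁷) = 3.56×10⁻⁸ J.

3.56×10⁻⁸ J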